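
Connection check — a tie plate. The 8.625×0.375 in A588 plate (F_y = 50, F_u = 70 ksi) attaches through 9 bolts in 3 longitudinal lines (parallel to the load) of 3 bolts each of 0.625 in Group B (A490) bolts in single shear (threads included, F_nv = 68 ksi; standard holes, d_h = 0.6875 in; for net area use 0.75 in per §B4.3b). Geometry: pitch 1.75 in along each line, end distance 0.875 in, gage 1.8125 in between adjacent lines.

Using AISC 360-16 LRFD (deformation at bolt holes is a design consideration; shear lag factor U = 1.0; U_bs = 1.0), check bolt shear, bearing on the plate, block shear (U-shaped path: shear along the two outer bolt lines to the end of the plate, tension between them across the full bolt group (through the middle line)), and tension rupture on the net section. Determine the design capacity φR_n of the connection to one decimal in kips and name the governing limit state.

100.9 kips (block shear governs)

Bolt shear: A_b = π(0.625)²/4 = 0.3068 in². φR_n = 0.75 × 68 × 0.3068 × 9 × 1 = 140.8 kips.
Bearing (0.375 in plate, F_u = 70 ksi): end bolts L_c = 0.875 − 0.6875/2 = 0.53125, R_n = min(1.2×0.53125×0.375×70, 2.4×0.625×0.375×70) = 16.734 kips/bolt; interior L_c = 1.75 − 0.6875 = 1.0625, R_n = 33.469 kips/bolt. φR_n = 0.75 × (3×16.734 + 6×33.469) = 188.3 kips.
Block shear: shear path 2×[0.875+2×1.75] = 2×4.375 in, A_gv = 3.2813, A_nv = 2×(4.375 − 2.5×0.75)×0.375 = 1.875 in²; tension across gage: (3.625 − 2×0.75)×0.375 = 0.79688 in². R_n = min(0.6×70×1.875, 0.6×50×3.2813) + 1.0×70×0.79688 = min(78.75, 98.439) + 55.782 = 134.53 kips. φR_n = 0.75 × 134.53 = 100.9 kips.
Tension rupture (net): A_n = (8.625 − 3×0.75)×0.375 = 2.3906 in² (U = 1.0, A_e = A_n). φR_n = 0.75 × 70 × 2.3906 = 125.5 kips.
Governing: min(140.8, 188.3, 100.9, 125.5) = 100.9 kips → block shear.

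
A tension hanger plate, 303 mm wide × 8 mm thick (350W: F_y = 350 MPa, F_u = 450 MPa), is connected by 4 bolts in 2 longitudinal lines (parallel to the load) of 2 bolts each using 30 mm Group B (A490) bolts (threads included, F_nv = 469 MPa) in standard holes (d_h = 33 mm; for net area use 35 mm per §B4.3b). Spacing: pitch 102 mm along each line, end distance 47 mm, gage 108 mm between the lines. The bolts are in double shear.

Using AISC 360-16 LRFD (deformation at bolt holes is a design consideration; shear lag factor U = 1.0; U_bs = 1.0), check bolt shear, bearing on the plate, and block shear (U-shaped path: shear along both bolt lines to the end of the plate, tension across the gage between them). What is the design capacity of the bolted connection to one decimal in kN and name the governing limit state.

Bolt shear: A_b = π(30)²/4 = 706.86 mm². φR_n = 0.75 × 469 × 706.86 × 4 × 2 = 1989.1 kN.
Bearing (8 mm plate, F_u = 450 MPa): end bolts L_c = 47 − 33/2 = 30.5, R_n = min(1.2×30.5×8×450, 2.4×30×8×450) = 131.76 kN/bolt; interior L_c = 102 − 33 = 69, R_n = 259.2 kN/bolt. φR_n = 0.75 × (2×131.76 + 2×259.2) = 586.4 kN.
Block shear: shear path 2×[47+1×102] = 2×149 mm, A_gv = 2384, A_nv = 2×(149 − 1.5×35)×8 = 1544 mm²; tension across gage: (108 − 1×35)×8 = 584 mm². R_n = min(0.6×450×1544, 0.6×350×2384) + 1.0×450×584 = min(416.88, 500.64) + 262.8 = 679.68 kN. φR_n = 0.75 × 679.68 = 509.8 kN.
Governing: min(1989.1, 586.4, 509.8) = 509.8 kN → block shear.

509.8 kN (block shear governs)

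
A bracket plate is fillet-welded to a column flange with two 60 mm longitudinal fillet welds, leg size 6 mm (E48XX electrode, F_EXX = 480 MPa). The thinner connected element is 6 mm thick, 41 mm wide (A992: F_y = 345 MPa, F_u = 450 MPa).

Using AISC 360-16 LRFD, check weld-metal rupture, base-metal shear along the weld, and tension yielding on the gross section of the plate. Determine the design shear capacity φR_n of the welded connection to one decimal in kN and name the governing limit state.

Weld metal: throat = 0.707×6 = 4.242 mm, L = 2×60 = 120 mm. φR_n = 0.75 × 0.6 × 480 × 4.242 × 120 = 110.0 kN.
Base metal shear (6 mm plate): yield φR_n = 1.0×0.6×345×6×120 = 149.0 kN; rupture φR_n = 0.75×0.6×450×6×120 = 145.8 kN; take 145.8 kN (rupture).
Tension yield (gross): A_g = 41×6 = 246 mm². φR_n = 0.90 × 345 × 246 = 76.4 kN.
Governing: min(110.0, 145.8, 76.4) = 76.4 kN → gross-section yield.

76.4 kN (gross-section yield governs)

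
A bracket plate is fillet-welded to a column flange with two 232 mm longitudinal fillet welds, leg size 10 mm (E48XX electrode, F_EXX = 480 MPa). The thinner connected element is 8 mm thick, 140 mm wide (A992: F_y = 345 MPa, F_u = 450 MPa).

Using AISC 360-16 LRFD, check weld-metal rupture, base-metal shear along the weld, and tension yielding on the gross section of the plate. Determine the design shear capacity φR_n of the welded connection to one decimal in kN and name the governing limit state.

347.8 kN (gross-section yield governs)

Weld metal: throat = 0.707×10 = 7.07 mm, L = 2×232 = 464 mm. φR_n = 0.75 × 0.6 × 480 × 7.07 × 464 = 708.6 kN.
Base metal shear (8 mm plate): yield φR_n = 1.0×0.6×345×8×464 = 768.4 kN; rupture φR_n = 0.75×0.6×450×8×464 = 751.7 kN; take 751.7 kN (rupture).
Tension yield (gross): A_g = 140×8 = 1120 mm². φR_n = 0.90 × 345 × 1120 = 347.8 kN.
Governing: min(708.6, 751.7, 347.8) = 347.8 kN → gross-section yield.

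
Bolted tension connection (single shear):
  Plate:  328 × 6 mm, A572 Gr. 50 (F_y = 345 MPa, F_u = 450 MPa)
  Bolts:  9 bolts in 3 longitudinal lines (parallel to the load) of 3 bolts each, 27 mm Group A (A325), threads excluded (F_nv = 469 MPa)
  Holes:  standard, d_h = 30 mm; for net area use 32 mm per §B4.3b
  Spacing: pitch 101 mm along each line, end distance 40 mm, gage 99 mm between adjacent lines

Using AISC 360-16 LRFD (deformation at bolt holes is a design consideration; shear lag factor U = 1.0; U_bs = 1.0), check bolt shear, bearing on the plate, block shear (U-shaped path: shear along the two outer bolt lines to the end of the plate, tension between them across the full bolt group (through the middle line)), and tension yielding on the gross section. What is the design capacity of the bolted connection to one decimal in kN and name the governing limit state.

Bolt shear: A_b = π(27)²/4 = 572.56 mm². φR_n = 0.75 × 469 × 572.56 × 9 × 1 = 1812.6 kN.
Bearing (6 mm plate, F_u = 450 MPa): end bolts L_c = 40 − 30/2 = 25, R_n = min(1.2×25×6×450, 2.4×27×6×450) = 81 kN/bolt; interior L_c = 101 − 30 = 71, R_n = 174.96 kN/bolt. φR_n = 0.75 × (3×81 + 6×174.96) = 969.6 kN.
Block shear: shear path 2×[40+2×101] = 2×242 mm, A_gv = 2904, A_nv = 2×(242 − 2.5×32)×6 = 1944 mm²; tension across gage: (198 − 2×32)×6 = 804 mm². R_n = min(0.6×450×1944, 0.6×345×2904) + 1.0×450×804 = min(524.88, 601.13) + 361.8 = 886.68 kN. φR_n = 0.75 × 886.68 = 665.0 kN.
Tension yield (gross): A_g = 328×6 = 1968 mm². φR_n = 0.90 × 345 × 1968 = 611.1 kN.
Governing: min(1812.6, 969.6, 665.0, 611.1) = 611.1 kN → gross-section yield.

611.1 kN (gross-section yield governs)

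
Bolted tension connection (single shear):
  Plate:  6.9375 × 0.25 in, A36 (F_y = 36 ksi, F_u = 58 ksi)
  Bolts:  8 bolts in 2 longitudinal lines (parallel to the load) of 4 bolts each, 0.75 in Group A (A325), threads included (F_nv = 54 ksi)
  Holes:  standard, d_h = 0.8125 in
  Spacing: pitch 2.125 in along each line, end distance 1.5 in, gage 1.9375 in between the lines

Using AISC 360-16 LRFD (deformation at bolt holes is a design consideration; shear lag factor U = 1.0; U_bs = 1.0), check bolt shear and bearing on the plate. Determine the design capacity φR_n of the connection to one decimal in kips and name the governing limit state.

131.3 kips (bearing governs)

Bolt shear: A_b = π(0.75)²/4 = 0.44179 in². φR_n = 0.75 × 54 × 0.44179 × 8 × 1 = 143.1 kips.
Bearing (0.25 in plate, F_u = 58 ksi): end bolts L_c = 1.5 − 0.8125/2 = 1.09375, R_n = min(1.2×1.09375×0.25×58, 2.4×0.75×0.25×58) = 19.031 kips/bolt; interior L_c = 2.125 − 0.8125 = 1.3125, R_n = 22.838 kips/bolt. φR_n = 0.75 × (2×19.031 + 6×22.838) = 131.3 kips.
Governing: min(143.1, 131.3) = 131.3 kips → bearing.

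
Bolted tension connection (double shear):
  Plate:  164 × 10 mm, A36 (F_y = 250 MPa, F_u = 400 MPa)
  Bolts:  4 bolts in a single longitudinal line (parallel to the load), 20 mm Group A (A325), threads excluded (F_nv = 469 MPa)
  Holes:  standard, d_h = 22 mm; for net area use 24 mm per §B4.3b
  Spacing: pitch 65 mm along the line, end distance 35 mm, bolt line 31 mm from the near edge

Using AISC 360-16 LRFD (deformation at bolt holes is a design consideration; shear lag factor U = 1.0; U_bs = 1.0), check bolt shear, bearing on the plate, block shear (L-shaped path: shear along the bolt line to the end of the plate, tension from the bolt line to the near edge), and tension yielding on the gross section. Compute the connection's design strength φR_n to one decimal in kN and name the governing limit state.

Bolt shear: A_b = π(20)²/4 = 314.16 mm². φR_n = 0.75 × 469 × 314.16 × 4 × 2 = 884.0 kN.
Bearing (10 mm plate, F_u = 400 MPa): end bolts L_c = 35 − 22/2 = 24, R_n = min(1.2×24×10×400, 2.4×20×10×400) = 115.2 kN/bolt; interior L_c = 65 − 22 = 43, R_n = 192 kN/bolt. φR_n = 0.75 × (1×115.2 + 3×192) = 518.4 kN.
Block shear: shear path 1×[35+3×65] = 1×230 mm, A_gv = 2300, A_nv = 1×(230 − 3.5×24)×10 = 1460 mm²; tension to near edge: (31 − 0.5×24)×10 = 190 mm². R_n = min(0.6×400×1460, 0.6×250×2300) + 1.0×400×190 = min(350.4, 345) + 76 = 421 kN. φR_n = 0.75 × 421 = 315.8 kN.
Tension yield (gross): A_g = 164×10 = 1640 mm². φR_n = 0.90 × 250 × 1640 = 369.0 kN.
Governing: min(884.0, 518.4, 315.8, 369.0) = 315.8 kN → block shear.

315.8 kN (block shear governs)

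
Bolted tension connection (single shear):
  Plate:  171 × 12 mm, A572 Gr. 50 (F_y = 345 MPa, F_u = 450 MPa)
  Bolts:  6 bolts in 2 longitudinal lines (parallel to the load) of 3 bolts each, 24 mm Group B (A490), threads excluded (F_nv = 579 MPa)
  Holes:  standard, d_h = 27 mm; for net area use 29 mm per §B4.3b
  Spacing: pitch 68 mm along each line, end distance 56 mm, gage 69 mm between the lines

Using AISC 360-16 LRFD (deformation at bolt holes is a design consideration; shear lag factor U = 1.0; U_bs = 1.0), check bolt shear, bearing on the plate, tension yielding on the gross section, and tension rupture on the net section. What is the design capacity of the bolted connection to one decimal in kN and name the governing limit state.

Bolt shear: A_b = π(24)²/4 = 452.39 mm². φR_n = 0.75 × 579 × 452.39 × 6 × 1 = 1178.7 kN.
Bearing (12 mm plate, F_u = 450 MPa): end bolts L_c = 56 − 27/2 = 42.5, R_n = min(1.2×42.5×12×450, 2.4×24×12×450) = 275.4 kN/bolt; interior L_c = 68 − 27 = 41, R_n = 265.68 kN/bolt. φR_n = 0.75 × (2×275.4 + 4×265.68) = 1210.1 kN.
Tension yield (gross): A_g = 171×12 = 2052 mm². φR_n = 0.90 × 345 × 2052 = 637.1 kN.
Tension rupture (net): A_n = (171 − 2×29)×12 = 1356 mm² (U = 1.0, A_e = A_n). φR_n = 0.75 × 450 × 1356 = 457.7 kN.
Governing: min(1178.7, 1210.1, 637.1, 457.7) = 457.7 kN → net-section rupture.

457.7 kN (net-section rupture governs)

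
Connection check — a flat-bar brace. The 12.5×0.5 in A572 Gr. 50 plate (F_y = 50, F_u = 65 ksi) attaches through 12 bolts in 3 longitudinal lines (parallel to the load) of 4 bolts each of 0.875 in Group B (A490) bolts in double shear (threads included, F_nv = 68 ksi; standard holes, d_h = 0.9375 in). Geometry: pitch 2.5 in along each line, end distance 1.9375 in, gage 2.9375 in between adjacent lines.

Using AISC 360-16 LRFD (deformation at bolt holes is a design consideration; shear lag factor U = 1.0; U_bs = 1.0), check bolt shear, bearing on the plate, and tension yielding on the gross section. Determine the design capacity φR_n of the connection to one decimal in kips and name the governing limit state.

Bolt shear: A_b = π(0.875)²/4 = 0.60132 in². φR_n = 0.75 × 68 × 0.60132 × 12 × 2 = 736.0 kips.
Bearing (0.5 in plate, F_u = 65 ksi): end bolts L_c = 1.9375 − 0.9375/2 = 1.46875, R_n = min(1.2×1.46875×0.5×65, 2.4×0.875×0.5×65) = 57.281 kips/bolt; interior L_c = 2.5 − 0.9375 = 1.5625, R_n = 60.938 kips/bolt. φR_n = 0.75 × (3×57.281 + 9×60.938) = 540.2 kips.
Tension yield (gross): A_g = 12.5×0.5 = 6.25 in². φR_n = 0.90 × 50 × 6.25 = 281.3 kips.
Governing: min(736.0, 540.2, 281.3) = 281.3 kips → gross-section yield.

281.3 kips (gross-section yield governs)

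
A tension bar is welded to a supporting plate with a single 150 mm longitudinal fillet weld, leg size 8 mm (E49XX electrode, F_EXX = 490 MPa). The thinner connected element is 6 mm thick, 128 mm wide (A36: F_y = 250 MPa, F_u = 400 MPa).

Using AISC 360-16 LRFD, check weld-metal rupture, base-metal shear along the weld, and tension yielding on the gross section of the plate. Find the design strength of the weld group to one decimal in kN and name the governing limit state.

Weld metal: throat = 0.707×8 = 5.656 mm, L = 150 mm. φR_n = 0.75 × 0.6 × 490 × 5.656 × 150 = 187.1 kN.
Base metal shear (6 mm plate): yield φR_n = 1.0×0.6×250×6×150 = 135.0 kN; rupture φR_n = 0.75×0.6×400×6×150 = 162.0 kN; take 135.0 kN (yield).
Tension yield (gross): A_g = 128×6 = 768 mm². φR_n = 0.90 × 250 × 768 = 172.8 kN.
Governing: min(187.1, 135.0, 172.8) = 135.0 kN → base-metal shear.

135.0 kN (base-metal shear governs)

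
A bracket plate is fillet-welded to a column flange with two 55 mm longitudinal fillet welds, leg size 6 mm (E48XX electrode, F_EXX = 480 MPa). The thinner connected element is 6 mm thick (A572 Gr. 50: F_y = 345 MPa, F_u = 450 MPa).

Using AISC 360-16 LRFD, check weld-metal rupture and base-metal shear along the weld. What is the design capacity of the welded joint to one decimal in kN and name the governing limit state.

100.8 kN (weld metal governs)

Weld metal: throat = 0.707×6 = 4.242 mm, L = 2×55 = 110 mm. φR_n = 0.75 × 0.6 × 480 × 4.242 × 110 = 100.8 kN.
Base metal shear (6 mm plate): yield φR_n = 1.0×0.6×345×6×110 = 136.6 kN; rupture φR_n = 0.75×0.6×450×6×110 = 133.7 kN; take 133.7 kN (rupture).
Governing: min(100.8, 133.7) = 100.8 kN → weld metal.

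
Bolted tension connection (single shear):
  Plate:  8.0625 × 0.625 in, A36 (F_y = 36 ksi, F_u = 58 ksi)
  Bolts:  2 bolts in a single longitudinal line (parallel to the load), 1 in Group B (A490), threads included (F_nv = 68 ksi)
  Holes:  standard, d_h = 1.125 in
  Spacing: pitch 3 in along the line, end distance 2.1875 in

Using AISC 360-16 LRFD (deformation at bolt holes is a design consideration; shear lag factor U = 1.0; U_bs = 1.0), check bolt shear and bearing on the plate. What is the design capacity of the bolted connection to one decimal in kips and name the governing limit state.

80.1 kips (bolt shear governs)

Bolt shear: A_b = π(1)²/4 = 0.7854 in². φR_n = 0.75 × 68 × 0.7854 × 2 × 1 = 80.1 kips.
Bearing (0.625 in plate, F_u = 58 ksi): end bolts L_c = 2.1875 − 1.125/2 = 1.625, R_n = min(1.2×1.625×0.625×58, 2.4×1×0.625×58) = 70.688 kips/bolt; interior L_c = 3 − 1.125 = 1.875, R_n = 81.563 kips/bolt. φR_n = 0.75 × (1×70.688 + 1×81.563) = 114.2 kips.
Governing: min(80.1, 114.2) = 80.1 kips → bolt shear.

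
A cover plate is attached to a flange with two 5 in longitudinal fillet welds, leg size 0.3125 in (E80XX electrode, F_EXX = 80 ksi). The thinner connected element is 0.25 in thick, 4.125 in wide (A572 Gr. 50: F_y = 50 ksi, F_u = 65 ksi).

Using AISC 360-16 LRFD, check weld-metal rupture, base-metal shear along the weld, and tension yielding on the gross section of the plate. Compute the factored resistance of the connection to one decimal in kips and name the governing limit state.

Weld metal: throat = 0.707×0.3125 = 0.22094 in, L = 2×5 = 10 in. φR_n = 0.75 × 0.6 × 80 × 0.22094 × 10 = 79.5 kips.
Base metal shear (0.25 in plate): yield φR_n = 1.0×0.6×50×0.25×10 = 75.0 kips; rupture φR_n = 0.75×0.6×65×0.25×10 = 73.1 kips; take 73.1 kips (rupture).
Tension yield (gross): A_g = 4.125×0.25 = 1.0313 in². φR_n = 0.90 × 50 × 1.0313 = 46.4 kips.
Governing: min(79.5, 73.1, 46.4) = 46.4 kips → gross-section yield.

46.4 kips (gross-section yield governs)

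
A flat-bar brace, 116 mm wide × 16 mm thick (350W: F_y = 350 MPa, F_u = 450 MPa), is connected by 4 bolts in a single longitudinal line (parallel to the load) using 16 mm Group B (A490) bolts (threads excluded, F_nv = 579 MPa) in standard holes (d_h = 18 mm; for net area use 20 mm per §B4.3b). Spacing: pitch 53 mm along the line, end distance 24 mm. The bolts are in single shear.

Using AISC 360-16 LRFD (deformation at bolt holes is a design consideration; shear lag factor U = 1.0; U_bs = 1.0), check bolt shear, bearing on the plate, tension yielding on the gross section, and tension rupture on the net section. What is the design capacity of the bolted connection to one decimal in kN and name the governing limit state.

Bolt shear: A_b = π(16)²/4 = 201.06 mm². φR_n = 0.75 × 579 × 201.06 × 4 × 1 = 349.2 kN.
Bearing (16 mm plate, F_u = 450 MPa): end bolts L_c = 24 − 18/2 = 15, R_n = min(1.2×15×16×450, 2.4×16×16×450) = 129.6 kN/bolt; interior L_c = 53 − 18 = 35, R_n = 276.48 kN/bolt. φR_n = 0.75 × (1×129.6 + 3×276.48) = 719.3 kN.
Tension yield (gross): A_g = 116×16 = 1856 mm². φR_n = 0.90 × 350 × 1856 = 584.6 kN.
Tension rupture (net): A_n = (116 − 1×20)×16 = 1536 mm² (U = 1.0, A_e = A_n). φR_n = 0.75 × 450 × 1536 = 518.4 kN.
Governing: min(349.2, 719.3, 584.6, 518.4) = 349.2 kN → bolt shear.

349.2 kN (bolt shear governs)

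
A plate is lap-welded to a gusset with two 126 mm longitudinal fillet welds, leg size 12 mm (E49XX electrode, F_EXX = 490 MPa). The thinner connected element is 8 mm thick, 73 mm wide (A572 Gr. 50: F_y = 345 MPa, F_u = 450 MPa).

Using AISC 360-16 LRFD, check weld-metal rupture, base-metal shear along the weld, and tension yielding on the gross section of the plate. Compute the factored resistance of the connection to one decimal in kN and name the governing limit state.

181.3 kN (gross-section yield governs)

Weld metal: throat = 0.707×12 = 8.484 mm, L = 2×126 = 252 mm. φR_n = 0.75 × 0.6 × 490 × 8.484 × 252 = 471.4 kN.
Base metal shear (8 mm plate): yield φR_n = 1.0×0.6×345×8×252 = 417.3 kN; rupture φR_n = 0.75×0.6×450×8×252 = 408.2 kN; take 408.2 kN (rupture).
Tension yield (gross): A_g = 73×8 = 584 mm². φR_n = 0.90 × 345 × 584 = 181.3 kN.
Governing: min(471.4, 408.2, 181.3) = 181.3 kN → gross-section yield.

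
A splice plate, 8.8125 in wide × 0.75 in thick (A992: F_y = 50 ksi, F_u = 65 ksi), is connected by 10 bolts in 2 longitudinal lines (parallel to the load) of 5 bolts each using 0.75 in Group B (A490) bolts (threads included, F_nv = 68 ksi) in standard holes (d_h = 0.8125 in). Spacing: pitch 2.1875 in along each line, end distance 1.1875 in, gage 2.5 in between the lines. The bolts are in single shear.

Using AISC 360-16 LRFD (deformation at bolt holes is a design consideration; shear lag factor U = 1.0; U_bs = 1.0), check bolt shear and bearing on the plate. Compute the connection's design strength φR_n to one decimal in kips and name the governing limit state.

225.3 kips (bolt shear governs)

Bolt shear: A_b = π(0.75)²/4 = 0.44179 in². φR_n = 0.75 × 68 × 0.44179 × 10 × 1 = 225.3 kips.
Bearing (0.75 in plate, F_u = 65 ksi): end bolts L_c = 1.1875 − 0.8125/2 = 0.78125, R_n = min(1.2×0.78125×0.75×65, 2.4×0.75×0.75×65) = 45.703 kips/bolt; interior L_c = 2.1875 − 0.8125 = 1.375, R_n = 80.438 kips/bolt. φR_n = 0.75 × (2×45.703 + 8×80.438) = 551.2 kips.
Governing: min(225.3, 551.2) = 225.3 kips → bolt shear.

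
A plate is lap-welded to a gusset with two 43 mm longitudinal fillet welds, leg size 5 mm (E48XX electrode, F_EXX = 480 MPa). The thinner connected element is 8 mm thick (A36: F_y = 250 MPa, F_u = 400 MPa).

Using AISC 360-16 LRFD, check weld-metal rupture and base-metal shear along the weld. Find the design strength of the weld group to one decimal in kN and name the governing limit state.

65.7 kN (weld metal governs)

Weld metal: throat = 0.707×5 = 3.535 mm, L = 2×43 = 86 mm. φR_n = 0.75 × 0.6 × 480 × 3.535 × 86 = 65.7 kN.
Base metal shear (8 mm plate): yield φR_n = 1.0×0.6×250×8×86 = 103.2 kN; rupture φR_n = 0.75×0.6×400×8×86 = 123.8 kN; take 103.2 kN (yield).
Governing: min(65.7, 103.2) = 65.7 kN → weld metal.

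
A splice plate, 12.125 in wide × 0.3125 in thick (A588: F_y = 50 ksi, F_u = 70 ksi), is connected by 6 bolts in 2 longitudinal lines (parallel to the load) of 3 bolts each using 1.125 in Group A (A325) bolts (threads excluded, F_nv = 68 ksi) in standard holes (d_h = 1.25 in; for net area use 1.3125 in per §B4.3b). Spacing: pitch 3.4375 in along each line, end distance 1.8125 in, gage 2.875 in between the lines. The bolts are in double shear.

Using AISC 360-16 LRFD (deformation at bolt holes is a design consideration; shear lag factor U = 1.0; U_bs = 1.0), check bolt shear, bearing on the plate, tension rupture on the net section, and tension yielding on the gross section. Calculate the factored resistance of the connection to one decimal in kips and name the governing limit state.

Bolt shear: A_b = π(1.125)²/4 = 0.99402 in². φR_n = 0.75 × 68 × 0.99402 × 6 × 2 = 608.3 kips.
Bearing (0.3125 in plate, F_u = 70 ksi): end bolts L_c = 1.8125 − 1.25/2 = 1.1875, R_n = min(1.2×1.1875×0.3125×70, 2.4×1.125×0.3125×70) = 31.172 kips/bolt; interior L_c = 3.4375 − 1.25 = 2.1875, R_n = 57.422 kips/bolt. φR_n = 0.75 × (2×31.172 + 4×57.422) = 219.0 kips.
Tension rupture (net): A_n = (12.125 − 2×1.3125)×0.3125 = 2.9688 in² (U = 1.0, A_e = A_n). φR_n = 0.75 × 70 × 2.9688 = 155.9 kips.
Tension yield (gross): A_g = 12.125×0.3125 = 3.7891 in². φR_n = 0.90 × 50 × 3.7891 = 170.5 kips.
Governing: min(608.3, 219.0, 155.9, 170.5) = 155.9 kips → net-section rupture.

155.9 kips (net-section rupture governs)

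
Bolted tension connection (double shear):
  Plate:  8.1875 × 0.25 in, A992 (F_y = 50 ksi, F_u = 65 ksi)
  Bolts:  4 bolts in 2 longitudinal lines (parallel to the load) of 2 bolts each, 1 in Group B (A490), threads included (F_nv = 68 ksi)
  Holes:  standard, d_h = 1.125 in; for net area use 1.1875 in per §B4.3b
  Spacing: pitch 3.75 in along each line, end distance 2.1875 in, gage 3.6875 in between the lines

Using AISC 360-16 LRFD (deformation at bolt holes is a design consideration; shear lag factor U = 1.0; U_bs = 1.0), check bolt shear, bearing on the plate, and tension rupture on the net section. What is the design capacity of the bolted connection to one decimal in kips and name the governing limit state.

Bolt shear: A_b = π(1)²/4 = 0.7854 in². φR_n = 0.75 × 68 × 0.7854 × 4 × 2 = 320.4 kips.
Bearing (0.25 in plate, F_u = 65 ksi): end bolts L_c = 2.1875 − 1.125/2 = 1.625, R_n = min(1.2×1.625×0.25×65, 2.4×1×0.25×65) = 31.688 kips/bolt; interior L_c = 3.75 − 1.125 = 2.625, R_n = 39 kips/bolt. φR_n = 0.75 × (2×31.688 + 2×39) = 106.0 kips.
Tension rupture (net): A_n = (8.1875 − 2×1.1875)×0.25 = 1.4531 in² (U = 1.0, A_e = A_n). φR_n = 0.75 × 65 × 1.4531 = 70.8 kips.
Governing: min(320.4, 106.0, 70.8) = 70.8 kips → net-section rupture.

70.8 kips (net-section rupture governs)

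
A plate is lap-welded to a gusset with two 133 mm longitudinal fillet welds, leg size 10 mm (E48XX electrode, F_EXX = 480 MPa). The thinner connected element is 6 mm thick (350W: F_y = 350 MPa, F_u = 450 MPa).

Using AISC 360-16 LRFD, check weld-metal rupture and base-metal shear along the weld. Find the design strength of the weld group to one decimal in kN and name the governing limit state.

323.2 kN (base-metal shear governs)

Weld metal: throat = 0.707×10 = 7.07 mm, L = 2×133 = 266 mm. φR_n = 0.75 × 0.6 × 480 × 7.07 × 266 = 406.2 kN.
Base metal shear (6 mm plate): yield φR_n = 1.0×0.6×350×6×266 = 335.2 kN; rupture φR_n = 0.75×0.6×450×6×266 = 323.2 kN; take 323.2 kN (rupture).
Governing: min(406.2, 323.2) = 323.2 kN → base-metal shear.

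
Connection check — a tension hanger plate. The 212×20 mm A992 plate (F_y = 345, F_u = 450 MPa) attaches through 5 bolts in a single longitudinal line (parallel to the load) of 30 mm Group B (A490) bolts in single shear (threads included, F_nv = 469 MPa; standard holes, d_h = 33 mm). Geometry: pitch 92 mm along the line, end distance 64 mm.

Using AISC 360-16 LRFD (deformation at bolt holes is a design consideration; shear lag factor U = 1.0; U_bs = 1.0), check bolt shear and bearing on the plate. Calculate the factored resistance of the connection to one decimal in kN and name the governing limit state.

Bolt shear: A_b = π(30)²/4 = 706.86 mm². φR_n = 0.75 × 469 × 706.86 × 5 × 1 = 1243.2 kN.
Bearing (20 mm plate, F_u = 450 MPa): end bolts L_c = 64 − 33/2 = 47.5, R_n = min(1.2×47.5×20×450, 2.4×30×20×450) = 513 kN/bolt; interior L_c = 92 − 33 = 59, R_n = 637.2 kN/bolt. φR_n = 0.75 × (1×513 + 4×637.2) = 2296.4 kN.
Governing: min(1243.2, 2296.4) = 1243.2 kN → bolt shear.

1243.2 kN (bolt shear governs)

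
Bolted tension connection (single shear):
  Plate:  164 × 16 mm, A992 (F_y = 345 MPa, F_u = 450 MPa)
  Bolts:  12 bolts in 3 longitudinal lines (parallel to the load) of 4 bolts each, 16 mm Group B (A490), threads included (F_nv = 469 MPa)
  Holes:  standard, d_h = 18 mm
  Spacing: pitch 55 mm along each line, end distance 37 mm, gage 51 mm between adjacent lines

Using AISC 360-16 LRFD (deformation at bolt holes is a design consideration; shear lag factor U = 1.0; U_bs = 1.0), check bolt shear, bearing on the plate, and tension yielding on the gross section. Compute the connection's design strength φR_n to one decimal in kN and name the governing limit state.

Bolt shear: A_b = π(16)²/4 = 201.06 mm². φR_n = 0.75 × 469 × 201.06 × 12 × 1 = 848.7 kN.
Bearing (16 mm plate, F_u = 450 MPa): end bolts L_c = 37 − 18/2 = 28, R_n = min(1.2×28×16×450, 2.4×16×16×450) = 241.92 kN/bolt; interior L_c = 55 − 18 = 37, R_n = 276.48 kN/bolt. φR_n = 0.75 × (3×241.92 + 9×276.48) = 2410.6 kN.
Tension yield (gross): A_g = 164×16 = 2624 mm². φR_n = 0.90 × 345 × 2624 = 814.8 kN.
Governing: min(848.7, 2410.6, 814.8) = 814.8 kN → gross-section yield.

814.8 kN (gross-section yield governs)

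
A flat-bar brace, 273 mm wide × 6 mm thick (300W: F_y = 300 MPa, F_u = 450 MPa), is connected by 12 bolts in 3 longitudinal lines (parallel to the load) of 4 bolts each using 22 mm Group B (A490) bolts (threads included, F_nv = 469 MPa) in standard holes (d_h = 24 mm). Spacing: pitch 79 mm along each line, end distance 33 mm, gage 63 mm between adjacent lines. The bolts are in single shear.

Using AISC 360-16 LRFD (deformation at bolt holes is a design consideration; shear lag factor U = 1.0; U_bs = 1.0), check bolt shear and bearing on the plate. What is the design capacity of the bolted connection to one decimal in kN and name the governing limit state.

1115.4 kN (bearing governs)

Bolt shear: A_b = π(22)²/4 = 380.13 mm². φR_n = 0.75 × 469 × 380.13 × 12 × 1 = 1604.5 kN.
Bearing (6 mm plate, F_u = 450 MPa): end bolts L_c = 33 − 24/2 = 21, R_n = min(1.2×21×6×450, 2.4×22×6×450) = 68.04 kN/bolt; interior L_c = 79 − 24 = 55, R_n = 142.56 kN/bolt. φR_n = 0.75 × (3×68.04 + 9×142.56) = 1115.4 kN.
Governing: min(1604.5, 1115.4) = 1115.4 kN → bearing.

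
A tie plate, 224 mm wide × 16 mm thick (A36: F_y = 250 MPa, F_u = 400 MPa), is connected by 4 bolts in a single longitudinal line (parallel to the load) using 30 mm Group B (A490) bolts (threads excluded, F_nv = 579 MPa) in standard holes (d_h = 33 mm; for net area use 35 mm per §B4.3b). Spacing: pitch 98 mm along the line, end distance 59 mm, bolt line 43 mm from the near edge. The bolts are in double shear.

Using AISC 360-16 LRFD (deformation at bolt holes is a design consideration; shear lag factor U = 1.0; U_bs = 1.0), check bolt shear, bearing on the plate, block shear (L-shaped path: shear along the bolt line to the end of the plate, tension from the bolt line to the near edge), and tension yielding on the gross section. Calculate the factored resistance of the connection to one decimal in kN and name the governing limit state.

Bolt shear: A_b = π(30)²/4 = 706.86 mm². φR_n = 0.75 × 579 × 706.86 × 4 × 2 = 2455.6 kN.
Bearing (16 mm plate, F_u = 400 MPa): end bolts L_c = 59 − 33/2 = 42.5, R_n = min(1.2×42.5×16×400, 2.4×30×16×400) = 326.4 kN/bolt; interior L_c = 98 − 33 = 65, R_n = 460.8 kN/bolt. φR_n = 0.75 × (1×326.4 + 3×460.8) = 1281.6 kN.
Block shear: shear path 1×[59+3×98] = 1×353 mm, A_gv = 5648, A_nv = 1×(353 − 3.5×35)×16 = 3688 mm²; tension to near edge: (43 − 0.5×35)×16 = 408 mm². R_n = min(0.6×400×3688, 0.6×250×5648) + 1.0×400×408 = min(885.12, 847.2) + 163.2 = 1010.4 kN. φR_n = 0.75 × 1010.4 = 757.8 kN.
Tension yield (gross): A_g = 224×16 = 3584 mm². φR_n = 0.90 × 250 × 3584 = 806.4 kN.
Governing: min(2455.6, 1281.6, 757.8, 806.4) = 757.8 kN → block shear.

757.8 kN (block shear governs)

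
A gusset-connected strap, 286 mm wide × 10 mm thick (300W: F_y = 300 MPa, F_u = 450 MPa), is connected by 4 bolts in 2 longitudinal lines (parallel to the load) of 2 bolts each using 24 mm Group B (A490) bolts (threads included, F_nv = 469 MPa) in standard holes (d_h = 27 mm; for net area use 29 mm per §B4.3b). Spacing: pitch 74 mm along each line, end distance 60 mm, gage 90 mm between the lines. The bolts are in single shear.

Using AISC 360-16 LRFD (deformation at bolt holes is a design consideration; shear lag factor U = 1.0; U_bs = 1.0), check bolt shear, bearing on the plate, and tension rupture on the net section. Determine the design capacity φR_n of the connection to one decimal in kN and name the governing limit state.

Bolt shear: A_b = π(24)²/4 = 452.39 mm². φR_n = 0.75 × 469 × 452.39 × 4 × 1 = 636.5 kN.
Bearing (10 mm plate, F_u = 450 MPa): end bolts L_c = 60 − 27/2 = 46.5, R_n = min(1.2×46.5×10×450, 2.4×24×10×450) = 251.1 kN/bolt; interior L_c = 74 − 27 = 47, R_n = 253.8 kN/bolt. φR_n = 0.75 × (2×251.1 + 2×253.8) = 757.4 kN.
Tension rupture (net): A_n = (286 − 2×29)×10 = 2280 mm² (U = 1.0, A_e = A_n). φR_n = 0.75 × 450 × 2280 = 769.5 kN.
Governing: min(636.5, 757.4, 769.5) = 636.5 kN → bolt shear.

636.5 kN (bolt shear governs)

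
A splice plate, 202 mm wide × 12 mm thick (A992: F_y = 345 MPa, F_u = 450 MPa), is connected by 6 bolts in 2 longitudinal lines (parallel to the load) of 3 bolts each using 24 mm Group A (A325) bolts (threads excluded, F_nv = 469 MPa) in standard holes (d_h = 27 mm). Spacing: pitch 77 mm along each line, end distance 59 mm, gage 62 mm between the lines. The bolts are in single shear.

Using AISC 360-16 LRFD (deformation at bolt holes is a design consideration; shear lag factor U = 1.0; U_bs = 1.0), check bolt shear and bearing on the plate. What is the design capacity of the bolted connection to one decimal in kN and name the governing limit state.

Bolt shear: A_b = π(24)²/4 = 452.39 mm². φR_n = 0.75 × 469 × 452.39 × 6 × 1 = 954.8 kN.
Bearing (12 mm plate, F_u = 450 MPa): end bolts L_c = 59 − 27/2 = 45.5, R_n = min(1.2×45.5×12×450, 2.4×24×12×450) = 294.84 kN/bolt; interior L_c = 77 − 27 = 50, R_n = 311.04 kN/bolt. φR_n = 0.75 × (2×294.84 + 4×311.04) = 1375.4 kN.
Governing: min(954.8, 1375.4) = 954.8 kN → bolt shear.

954.8 kN (bolt shear governs)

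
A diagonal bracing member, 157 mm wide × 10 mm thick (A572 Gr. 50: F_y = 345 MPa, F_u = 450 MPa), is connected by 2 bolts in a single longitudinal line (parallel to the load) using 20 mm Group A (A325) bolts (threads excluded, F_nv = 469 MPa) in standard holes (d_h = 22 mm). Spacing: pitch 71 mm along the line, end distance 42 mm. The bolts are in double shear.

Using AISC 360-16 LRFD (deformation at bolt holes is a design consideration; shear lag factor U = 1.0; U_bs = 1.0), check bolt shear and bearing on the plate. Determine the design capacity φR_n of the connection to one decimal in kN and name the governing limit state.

Bolt shear: A_b = π(20)²/4 = 314.16 mm². φR_n = 0.75 × 469 × 314.16 × 2 × 2 = 442.0 kN.
Bearing (10 mm plate, F_u = 450 MPa): end bolts L_c = 42 − 22/2 = 31, R_n = min(1.2×31×10×450, 2.4×20×10×450) = 167.4 kN/bolt; interior L_c = 71 − 22 = 49, R_n = 216 kN/bolt. φR_n = 0.75 × (1×167.4 + 1×216) = 287.6 kN.
Governing: min(442.0, 287.6) = 287.6 kN → bearing.

287.6 kN (bearing governs)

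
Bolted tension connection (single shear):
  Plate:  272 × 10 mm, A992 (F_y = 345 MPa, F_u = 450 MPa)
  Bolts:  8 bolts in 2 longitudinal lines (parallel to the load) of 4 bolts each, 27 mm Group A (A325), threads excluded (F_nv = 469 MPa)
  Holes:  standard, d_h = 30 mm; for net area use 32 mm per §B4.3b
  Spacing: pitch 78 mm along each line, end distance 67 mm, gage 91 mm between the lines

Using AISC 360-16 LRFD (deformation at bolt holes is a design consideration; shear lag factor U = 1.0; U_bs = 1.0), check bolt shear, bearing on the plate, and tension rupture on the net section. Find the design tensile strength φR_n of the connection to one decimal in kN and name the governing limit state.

Bolt shear: A_b = π(27)²/4 = 572.56 mm². φR_n = 0.75 × 469 × 572.56 × 8 × 1 = 1611.2 kN.
Bearing (10 mm plate, F_u = 450 MPa): end bolts L_c = 67 − 30/2 = 52, R_n = min(1.2×52×10×450, 2.4×27×10×450) = 280.8 kN/bolt; interior L_c = 78 − 30 = 48, R_n = 259.2 kN/bolt. φR_n = 0.75 × (2×280.8 + 6×259.2) = 1587.6 kN.
Tension rupture (net): A_n = (272 − 2×32)×10 = 2080 mm² (U = 1.0, A_e = A_n). φR_n = 0.75 × 450 × 2080 = 702.0 kN.
Governing: min(1611.2, 1587.6, 702.0) = 702.0 kN → net-section rupture.

702.0 kN (net-section rupture governs)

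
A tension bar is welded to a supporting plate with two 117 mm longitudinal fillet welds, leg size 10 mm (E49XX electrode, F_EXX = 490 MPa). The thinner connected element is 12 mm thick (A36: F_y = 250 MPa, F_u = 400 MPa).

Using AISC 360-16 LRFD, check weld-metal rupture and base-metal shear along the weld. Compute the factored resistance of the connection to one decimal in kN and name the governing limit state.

364.8 kN (weld metal governs)

Weld metal: throat = 0.707×10 = 7.07 mm, L = 2×117 = 234 mm. φR_n = 0.75 × 0.6 × 490 × 7.07 × 234 = 364.8 kN.
Base metal shear (12 mm plate): yield φR_n = 1.0×0.6×250×12×234 = 421.2 kN; rupture φR_n = 0.75×0.6×400×12×234 = 505.4 kN; take 421.2 kN (yield).
Governing: min(364.8, 421.2) = 364.8 kN → weld metal.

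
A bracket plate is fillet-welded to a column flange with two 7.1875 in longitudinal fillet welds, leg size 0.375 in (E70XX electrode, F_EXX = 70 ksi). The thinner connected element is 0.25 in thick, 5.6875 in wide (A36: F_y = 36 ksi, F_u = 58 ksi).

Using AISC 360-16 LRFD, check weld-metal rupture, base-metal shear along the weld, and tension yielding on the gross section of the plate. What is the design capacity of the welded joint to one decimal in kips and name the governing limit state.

46.1 kips (gross-section yield governs)

Weld metal: throat = 0.707×0.375 = 0.26513 in, L = 2×7.1875 = 14.375 in. φR_n = 0.75 × 0.6 × 70 × 0.26513 × 14.375 = 120.1 kips.
Base metal shear (0.25 in plate): yield φR_n = 1.0×0.6×36×0.25×14.375 = 77.6 kips; rupture φR_n = 0.75×0.6×58×0.25×14.375 = 93.8 kips; take 77.6 kips (yield).
Tension yield (gross): A_g = 5.6875×0.25 = 1.4219 in². φR_n = 0.90 × 36 × 1.4219 = 46.1 kips.
Governing: min(120.1, 77.6, 46.1) = 46.1 kips → gross-section yield.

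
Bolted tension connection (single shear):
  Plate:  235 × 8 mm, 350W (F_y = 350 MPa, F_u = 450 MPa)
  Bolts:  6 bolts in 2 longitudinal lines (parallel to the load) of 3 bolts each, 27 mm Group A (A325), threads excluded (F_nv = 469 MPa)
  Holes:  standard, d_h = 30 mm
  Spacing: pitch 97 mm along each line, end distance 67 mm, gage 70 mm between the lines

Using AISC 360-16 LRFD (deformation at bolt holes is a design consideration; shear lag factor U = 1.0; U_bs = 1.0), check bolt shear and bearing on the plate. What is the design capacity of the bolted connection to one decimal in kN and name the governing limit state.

1036.8 kN (bearing governs)

Bolt shear: A_b = π(27)²/4 = 572.56 mm². φR_n = 0.75 × 469 × 572.56 × 6 × 1 = 1208.4 kN.
Bearing (8 mm plate, F_u = 450 MPa): end bolts L_c = 67 − 30/2 = 52, R_n = min(1.2×52×8×450, 2.4×27×8×450) = 224.64 kN/bolt; interior L_c = 97 − 30 = 67, R_n = 233.28 kN/bolt. φR_n = 0.75 × (2×224.64 + 4×233.28) = 1036.8 kN.
Governing: min(1208.4, 1036.8) = 1036.8 kN → bearing.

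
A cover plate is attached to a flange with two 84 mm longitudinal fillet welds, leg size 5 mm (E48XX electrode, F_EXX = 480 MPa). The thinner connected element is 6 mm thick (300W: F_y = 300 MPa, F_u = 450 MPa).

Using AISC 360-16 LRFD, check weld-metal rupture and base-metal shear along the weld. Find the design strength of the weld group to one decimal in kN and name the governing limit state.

Weld metal: throat = 0.707×5 = 3.535 mm, L = 2×84 = 168 mm. φR_n = 0.75 × 0.6 × 480 × 3.535 × 168 = 128.3 kN.
Base metal shear (6 mm plate): yield φR_n = 1.0×0.6×300×6×168 = 181.4 kN; rupture φR_n = 0.75×0.6×450×6×168 = 204.1 kN; take 181.4 kN (yield).
Governing: min(128.3, 181.4) = 128.3 kN → weld metal.

128.3 kN (weld metal governs)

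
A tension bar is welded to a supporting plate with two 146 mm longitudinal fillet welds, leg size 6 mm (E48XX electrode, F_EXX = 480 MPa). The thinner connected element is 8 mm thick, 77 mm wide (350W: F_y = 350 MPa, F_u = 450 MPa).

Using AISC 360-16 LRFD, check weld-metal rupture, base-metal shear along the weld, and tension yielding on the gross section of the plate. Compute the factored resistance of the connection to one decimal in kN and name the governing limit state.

Weld metal: throat = 0.707×6 = 4.242 mm, L = 2×146 = 292 mm. φR_n = 0.75 × 0.6 × 480 × 4.242 × 292 = 267.6 kN.
Base metal shear (8 mm plate): yield φR_n = 1.0×0.6×350×8×292 = 490.6 kN; rupture φR_n = 0.75×0.6×450×8×292 = 473.0 kN; take 473.0 kN (rupture).
Tension yield (gross): A_g = 77×8 = 616 mm². φR_n = 0.90 × 350 × 616 = 194.0 kN.
Governing: min(267.6, 473.0, 194.0) = 194.0 kN → gross-section yield.

194.0 kN (gross-section yield governs)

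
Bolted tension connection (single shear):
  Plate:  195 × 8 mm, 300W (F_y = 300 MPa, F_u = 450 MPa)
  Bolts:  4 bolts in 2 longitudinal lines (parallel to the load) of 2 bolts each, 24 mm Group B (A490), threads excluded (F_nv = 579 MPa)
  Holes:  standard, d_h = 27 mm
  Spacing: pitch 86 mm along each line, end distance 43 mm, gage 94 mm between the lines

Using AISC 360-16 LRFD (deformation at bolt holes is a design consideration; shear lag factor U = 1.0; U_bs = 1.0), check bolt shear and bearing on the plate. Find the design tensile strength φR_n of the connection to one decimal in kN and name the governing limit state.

502.2 kN (bearing governs)

Bolt shear: A_b = π(24)²/4 = 452.39 mm². φR_n = 0.75 × 579 × 452.39 × 4 × 1 = 785.8 kN.
Bearing (8 mm plate, F_u = 450 MPa): end bolts L_c = 43 − 27/2 = 29.5, R_n = min(1.2×29.5×8×450, 2.4×24×8×450) = 127.44 kN/bolt; interior L_c = 86 − 27 = 59, R_n = 207.36 kN/bolt. φR_n = 0.75 × (2×127.44 + 2×207.36) = 502.2 kN.
Governing: min(785.8, 502.2) = 502.2 kN → bearing.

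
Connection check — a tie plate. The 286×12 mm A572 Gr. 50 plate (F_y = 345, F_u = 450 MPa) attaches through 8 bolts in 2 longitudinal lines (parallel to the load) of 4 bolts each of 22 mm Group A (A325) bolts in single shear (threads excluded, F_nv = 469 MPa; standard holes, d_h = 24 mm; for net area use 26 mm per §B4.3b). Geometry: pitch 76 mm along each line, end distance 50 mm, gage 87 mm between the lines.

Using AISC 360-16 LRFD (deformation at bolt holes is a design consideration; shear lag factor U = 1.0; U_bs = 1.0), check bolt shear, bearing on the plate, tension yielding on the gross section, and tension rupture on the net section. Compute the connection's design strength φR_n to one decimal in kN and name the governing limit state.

947.7 kN (net-section rupture governs)

Bolt shear: A_b = π(22)²/4 = 380.13 mm². φR_n = 0.75 × 469 × 380.13 × 8 × 1 = 1069.7 kN.
Bearing (12 mm plate, F_u = 450 MPa): end bolts L_c = 50 − 24/2 = 38, R_n = min(1.2×38×12×450, 2.4×22×12×450) = 246.24 kN/bolt; interior L_c = 76 − 24 = 52, R_n = 285.12 kN/bolt. φR_n = 0.75 × (2×246.24 + 6×285.12) = 1652.4 kN.
Tension yield (gross): A_g = 286×12 = 3432 mm². φR_n = 0.90 × 345 × 3432 = 1065.6 kN.
Tension rupture (net): A_n = (286 − 2×26)×12 = 2808 mm² (U = 1.0, A_e = A_n). φR_n = 0.75 × 450 × 2808 = 947.7 kN.
Governing: min(1069.7, 1652.4, 1065.6, 947.7) = 947.7 kN → net-section rupture.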